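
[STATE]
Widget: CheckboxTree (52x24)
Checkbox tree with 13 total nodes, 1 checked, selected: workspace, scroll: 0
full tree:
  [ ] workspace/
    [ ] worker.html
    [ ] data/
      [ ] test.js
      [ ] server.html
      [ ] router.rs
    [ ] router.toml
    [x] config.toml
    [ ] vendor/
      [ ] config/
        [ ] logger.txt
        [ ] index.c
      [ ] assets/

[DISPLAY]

>[-] workspace/                                     
   [ ] worker.html                                  
   [ ] data/                                        
     [ ] test.js                                    
     [ ] server.html                                
     [ ] router.rs                                  
   [ ] router.toml                                  
   [x] config.toml                                  
   [ ] vendor/                                      
     [ ] config/                                    
       [ ] logger.txt                               
       [ ] index.c                                  
     [ ] assets/                                    
                                                    
                                                    
                                                    
                                                    
                                                    
                                                    
                                                    
                                                    
                                                    
                                                    
                                                    


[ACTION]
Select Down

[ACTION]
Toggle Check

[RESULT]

 [-] workspace/                                     
>  [x] worker.html                                  
   [ ] data/                                        
     [ ] test.js                                    
     [ ] server.html                                
     [ ] router.rs                                  
   [ ] router.toml                                  
   [x] config.toml                                  
   [ ] vendor/                                      
     [ ] config/                                    
       [ ] logger.txt                               
       [ ] index.c                                  
     [ ] assets/                                    
                                                    
                                                    
                                                    
                                                    
                                                    
                                                    
                                                    
                                                    
                                                    
                                                    
                                                    


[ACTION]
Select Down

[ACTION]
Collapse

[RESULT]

 [-] workspace/                                     
   [x] worker.html                                  
>  [ ] data/                                        
   [ ] router.toml                                  
   [x] config.toml                                  
   [ ] vendor/                                      
     [ ] config/                                    
       [ ] logger.txt                               
       [ ] index.c                                  
     [ ] assets/                                    
                                                    
                                                    
                                                    
                                                    
                                                    
                                                    
                                                    
                                                    
                                                    
                                                    
                                                    
                                                    
                                                    
                                                    


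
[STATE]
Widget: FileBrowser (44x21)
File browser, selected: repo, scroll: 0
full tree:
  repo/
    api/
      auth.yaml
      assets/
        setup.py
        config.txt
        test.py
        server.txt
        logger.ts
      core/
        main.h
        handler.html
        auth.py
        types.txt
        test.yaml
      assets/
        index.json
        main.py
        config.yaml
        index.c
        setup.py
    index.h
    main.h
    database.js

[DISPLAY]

> [-] repo/                                 
    [+] api/                                
    index.h                                 
    main.h                                  
    database.js                             
                                            
                                            
                                            
                                            
                                            
                                            
                                            
                                            
                                            
                                            
                                            
                                            
                                            
                                            
                                            
                                            


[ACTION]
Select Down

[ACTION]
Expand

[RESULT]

  [-] repo/                                 
  > [-] api/                                
      auth.yaml                             
      [+] assets/                           
      [+] core/                             
      [+] assets/                           
    index.h                                 
    main.h                                  
    database.js                             
                                            
                                            
                                            
                                            
                                            
                                            
                                            
                                            
                                            
                                            
                                            
                                            


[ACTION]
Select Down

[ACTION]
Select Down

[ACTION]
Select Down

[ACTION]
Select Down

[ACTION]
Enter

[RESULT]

  [-] repo/                                 
    [-] api/                                
      auth.yaml                             
      [-] assets/                           
        setup.py                            
      > config.txt                          
        test.py                             
        server.txt                          
        logger.ts                           
      [+] core/                             
      [-] assets/                           
        index.json                          
        main.py                             
        config.yaml                         
        index.c                             
        setup.py                            
    index.h                                 
    main.h                                  
    database.js                             
                                            
                                            


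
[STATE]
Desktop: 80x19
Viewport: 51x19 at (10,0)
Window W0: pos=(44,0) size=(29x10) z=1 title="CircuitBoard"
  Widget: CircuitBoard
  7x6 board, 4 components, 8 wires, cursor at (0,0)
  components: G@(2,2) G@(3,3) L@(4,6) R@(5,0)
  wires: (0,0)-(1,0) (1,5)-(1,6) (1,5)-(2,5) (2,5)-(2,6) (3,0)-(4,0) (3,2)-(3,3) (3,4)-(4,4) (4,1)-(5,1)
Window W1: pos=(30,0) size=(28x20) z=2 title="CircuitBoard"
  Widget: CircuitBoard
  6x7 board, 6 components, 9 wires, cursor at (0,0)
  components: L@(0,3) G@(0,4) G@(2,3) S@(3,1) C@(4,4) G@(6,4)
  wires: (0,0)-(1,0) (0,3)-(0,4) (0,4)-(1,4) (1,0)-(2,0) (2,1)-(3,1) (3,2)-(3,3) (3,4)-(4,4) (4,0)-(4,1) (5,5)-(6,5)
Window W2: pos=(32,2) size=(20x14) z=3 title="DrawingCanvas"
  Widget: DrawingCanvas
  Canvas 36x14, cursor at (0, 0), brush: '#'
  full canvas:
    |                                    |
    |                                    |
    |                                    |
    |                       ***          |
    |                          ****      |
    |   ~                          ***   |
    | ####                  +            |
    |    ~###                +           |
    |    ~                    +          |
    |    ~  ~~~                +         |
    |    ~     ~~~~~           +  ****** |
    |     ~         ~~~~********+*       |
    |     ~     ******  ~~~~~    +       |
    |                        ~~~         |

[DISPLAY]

                    ┏━━━━━━━━━━━━━━━━━━━━━━━━━━┓━━━
                    ┃ CircuitBoard             ┃   
                    ┠─┏━━━━━━━━━━━━━━━━━━┓─────┨───
                    ┃ ┃ DrawingCanvas    ┃     ┃5 6
                    ┃0┠──────────────────┨     ┃   
                    ┃ ┃+                 ┃     ┃   
                    ┃1┃                  ┃     ┃   
                    ┃ ┃                  ┃     ┃   
                    ┃2┃                  ┃     ┃   
                    ┃ ┃                  ┃     ┃━━━
                    ┃3┃   ~              ┃     ┃   
                    ┃ ┃ ####             ┃     ┃   
                    ┃4┃    ~###          ┃     ┃   
                    ┃ ┃    ~             ┃     ┃   
                    ┃5┃    ~  ~~~        ┃   · ┃   
                    ┃ ┗━━━━━━━━━━━━━━━━━━┛   │ ┃   
                    ┃6                   G   · ┃   
                    ┃Cursor: (0,0)             ┃   
                    ┃                          ┃   


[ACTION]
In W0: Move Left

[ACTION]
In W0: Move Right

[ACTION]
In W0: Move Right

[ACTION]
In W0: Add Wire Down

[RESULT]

                    ┏━━━━━━━━━━━━━━━━━━━━━━━━━━┓━━━
                    ┃ CircuitBoard             ┃   
                    ┠─┏━━━━━━━━━━━━━━━━━━┓─────┨───
                    ┃ ┃ DrawingCanvas    ┃     ┃5 6
                    ┃0┠──────────────────┨     ┃]  
                    ┃ ┃+                 ┃     ┃   
                    ┃1┃                  ┃     ┃   
                    ┃ ┃                  ┃     ┃   
                    ┃2┃                  ┃     ┃   
                    ┃ ┃                  ┃     ┃━━━
                    ┃3┃   ~              ┃     ┃   
                    ┃ ┃ ####             ┃     ┃   
                    ┃4┃    ~###          ┃     ┃   
                    ┃ ┃    ~             ┃     ┃   
                    ┃5┃    ~  ~~~        ┃   · ┃   
                    ┃ ┗━━━━━━━━━━━━━━━━━━┛   │ ┃   
                    ┃6                   G   · ┃   
                    ┃Cursor: (0,0)             ┃   
                    ┃                          ┃   


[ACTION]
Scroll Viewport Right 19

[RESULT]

 ┏━━━━━━━━━━━━━━━━━━━━━━━━━━┓━━━━━━━━━━━━━━┓       
 ┃ CircuitBoard             ┃              ┃       
 ┠─┏━━━━━━━━━━━━━━━━━━┓─────┨──────────────┨       
 ┃ ┃ DrawingCanvas    ┃     ┃5 6           ┃       
 ┃0┠──────────────────┨     ┃]             ┃       
 ┃ ┃+                 ┃     ┃              ┃       
 ┃1┃                  ┃     ┃           · ─┃       
 ┃ ┃                  ┃     ┃           │  ┃       
 ┃2┃                  ┃     ┃           · ─┃       
 ┃ ┃                  ┃     ┃━━━━━━━━━━━━━━┛       
 ┃3┃   ~              ┃     ┃                      
 ┃ ┃ ####             ┃     ┃                      
 ┃4┃    ~###          ┃     ┃                      
 ┃ ┃    ~             ┃     ┃                      
 ┃5┃    ~  ~~~        ┃   · ┃                      
 ┃ ┗━━━━━━━━━━━━━━━━━━┛   │ ┃                      
 ┃6                   G   · ┃                      
 ┃Cursor: (0,0)             ┃                      
 ┃                          ┃                      


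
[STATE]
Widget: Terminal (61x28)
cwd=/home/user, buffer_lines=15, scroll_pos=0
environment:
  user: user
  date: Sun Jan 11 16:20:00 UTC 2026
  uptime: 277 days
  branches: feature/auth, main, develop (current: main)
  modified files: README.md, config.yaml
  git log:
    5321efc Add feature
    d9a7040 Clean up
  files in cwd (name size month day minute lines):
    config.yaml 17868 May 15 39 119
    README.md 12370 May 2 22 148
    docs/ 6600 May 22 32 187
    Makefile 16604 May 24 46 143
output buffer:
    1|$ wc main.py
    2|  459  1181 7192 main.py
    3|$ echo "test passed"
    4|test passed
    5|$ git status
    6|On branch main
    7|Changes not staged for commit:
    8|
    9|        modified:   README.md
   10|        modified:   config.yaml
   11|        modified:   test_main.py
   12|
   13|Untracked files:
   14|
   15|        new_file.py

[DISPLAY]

$ wc main.py                                                 
  459  1181 7192 main.py                                     
$ echo "test passed"                                         
test passed                                                  
$ git status                                                 
On branch main                                               
Changes not staged for commit:                               
                                                             
        modified:   README.md                                
        modified:   config.yaml                              
        modified:   test_main.py                             
                                                             
Untracked files:                                             
                                                             
        new_file.py                                          
$ █                                                          
                                                             
                                                             
                                                             
                                                             
                                                             
                                                             
                                                             
                                                             
                                                             
                                                             
                                                             
                                                             


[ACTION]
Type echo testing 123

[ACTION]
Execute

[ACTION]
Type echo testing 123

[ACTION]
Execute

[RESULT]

$ wc main.py                                                 
  459  1181 7192 main.py                                     
$ echo "test passed"                                         
test passed                                                  
$ git status                                                 
On branch main                                               
Changes not staged for commit:                               
                                                             
        modified:   README.md                                
        modified:   config.yaml                              
        modified:   test_main.py                             
                                                             
Untracked files:                                             
                                                             
        new_file.py                                          
$ echo testing 123                                           
testing 123                                                  
$ echo testing 123                                           
testing 123                                                  
$ █                                                          
                                                             
                                                             
                                                             
                                                             
                                                             
                                                             
                                                             
                                                             


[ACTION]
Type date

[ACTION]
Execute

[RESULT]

$ wc main.py                                                 
  459  1181 7192 main.py                                     
$ echo "test passed"                                         
test passed                                                  
$ git status                                                 
On branch main                                               
Changes not staged for commit:                               
                                                             
        modified:   README.md                                
        modified:   config.yaml                              
        modified:   test_main.py                             
                                                             
Untracked files:                                             
                                                             
        new_file.py                                          
$ echo testing 123                                           
testing 123                                                  
$ echo testing 123                                           
testing 123                                                  
$ date                                                       
Sun Jan 11 16:20:00 UTC 2026                                 
$ █                                                          
                                                             
                                                             
                                                             
                                                             
                                                             
                                                             


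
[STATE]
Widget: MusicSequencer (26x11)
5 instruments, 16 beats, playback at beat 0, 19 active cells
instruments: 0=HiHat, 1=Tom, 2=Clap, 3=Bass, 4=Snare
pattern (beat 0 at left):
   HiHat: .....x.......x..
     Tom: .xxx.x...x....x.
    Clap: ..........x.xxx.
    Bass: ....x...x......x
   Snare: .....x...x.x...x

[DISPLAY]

      ▼123456789012345    
 HiHat·····█·······█··    
   Tom·███·█···█····█·    
  Clap··········█·███·    
  Bass····█···█······█    
 Snare·····█···█·█···█    
                          
                          
                          
                          
                          


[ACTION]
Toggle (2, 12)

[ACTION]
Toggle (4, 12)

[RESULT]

      ▼123456789012345    
 HiHat·····█·······█··    
   Tom·███·█···█····█·    
  Clap··········█··██·    
  Bass····█···█······█    
 Snare·····█···█·██··█    
                          
                          
                          
                          
                          


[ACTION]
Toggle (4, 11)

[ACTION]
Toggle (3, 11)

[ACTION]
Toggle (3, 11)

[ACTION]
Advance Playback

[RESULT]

      0▼23456789012345    
 HiHat·····█·······█··    
   Tom·███·█···█····█·    
  Clap··········█··██·    
  Bass····█···█······█    
 Snare·····█···█··█··█    
                          
                          
                          
                          
                          


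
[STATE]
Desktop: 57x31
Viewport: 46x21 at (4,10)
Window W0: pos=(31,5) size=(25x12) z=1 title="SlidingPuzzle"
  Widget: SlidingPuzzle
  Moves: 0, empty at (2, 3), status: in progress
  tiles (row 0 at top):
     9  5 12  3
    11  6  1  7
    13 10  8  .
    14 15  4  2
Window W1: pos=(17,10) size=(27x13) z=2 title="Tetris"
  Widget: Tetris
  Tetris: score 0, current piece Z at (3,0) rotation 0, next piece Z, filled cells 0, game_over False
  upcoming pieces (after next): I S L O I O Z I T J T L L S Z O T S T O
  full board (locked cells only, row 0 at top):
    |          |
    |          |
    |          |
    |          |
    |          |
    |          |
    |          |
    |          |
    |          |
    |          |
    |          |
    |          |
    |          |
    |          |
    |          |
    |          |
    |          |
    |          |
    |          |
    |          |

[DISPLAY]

             ┏━━━━━━━━━━━━━━━━━━━━━━━━━┓───┼──
             ┃ Tetris                  ┃ 1 │  
             ┠─────────────────────────┨───┼──
             ┃          │Next:         ┃ 8 │  
             ┃          │▓▓            ┃───┼──
             ┃          │ ▓▓           ┃ 4 │  
             ┃          │              ┃━━━━━━
             ┃          │              ┃      
             ┃          │              ┃      
             ┃          │Score:        ┃      
             ┃          │0             ┃      
             ┃          │              ┃      
             ┗━━━━━━━━━━━━━━━━━━━━━━━━━┛      
                                              
                                              
                                              
                                              
                                              
                                              
                                              
                                              


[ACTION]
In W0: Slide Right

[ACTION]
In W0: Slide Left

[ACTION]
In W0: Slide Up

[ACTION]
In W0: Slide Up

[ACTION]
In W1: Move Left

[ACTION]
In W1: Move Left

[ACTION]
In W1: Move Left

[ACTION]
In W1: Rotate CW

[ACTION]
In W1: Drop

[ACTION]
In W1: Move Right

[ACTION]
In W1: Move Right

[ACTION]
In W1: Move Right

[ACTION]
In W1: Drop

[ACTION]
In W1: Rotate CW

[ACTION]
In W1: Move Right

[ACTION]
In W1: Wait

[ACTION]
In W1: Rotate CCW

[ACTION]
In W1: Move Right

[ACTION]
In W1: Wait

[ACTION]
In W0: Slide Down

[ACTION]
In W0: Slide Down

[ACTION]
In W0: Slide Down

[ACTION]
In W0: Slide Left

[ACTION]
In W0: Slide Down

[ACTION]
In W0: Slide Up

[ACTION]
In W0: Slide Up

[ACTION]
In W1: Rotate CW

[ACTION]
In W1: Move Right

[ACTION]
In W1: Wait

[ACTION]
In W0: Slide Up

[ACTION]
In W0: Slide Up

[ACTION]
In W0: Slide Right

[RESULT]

             ┏━━━━━━━━━━━━━━━━━━━━━━━━━┓───┼──
             ┃ Tetris                  ┃ 1 │  
             ┠─────────────────────────┨───┼──
             ┃          │Next:         ┃ 8 │  
             ┃          │▓▓            ┃───┼──
             ┃          │ ▓▓           ┃   │  
             ┃          │              ┃━━━━━━
             ┃          │              ┃      
             ┃          │              ┃      
             ┃          │Score:        ┃      
             ┃          │0             ┃      
             ┃          │              ┃      
             ┗━━━━━━━━━━━━━━━━━━━━━━━━━┛      
                                              
                                              
                                              
                                              
                                              
                                              
                                              
                                              


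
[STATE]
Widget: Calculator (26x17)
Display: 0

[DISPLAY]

                         0
┌───┬───┬───┬───┐         
│ 7 │ 8 │ 9 │ ÷ │         
├───┼───┼───┼───┤         
│ 4 │ 5 │ 6 │ × │         
├───┼───┼───┼───┤         
│ 1 │ 2 │ 3 │ - │         
├───┼───┼───┼───┤         
│ 0 │ . │ = │ + │         
├───┼───┼───┼───┤         
│ C │ MC│ MR│ M+│         
└───┴───┴───┴───┘         
                          
                          
                          
                          
                          


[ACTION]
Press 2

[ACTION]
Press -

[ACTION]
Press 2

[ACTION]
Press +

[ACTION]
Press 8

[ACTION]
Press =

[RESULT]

                         8
┌───┬───┬───┬───┐         
│ 7 │ 8 │ 9 │ ÷ │         
├───┼───┼───┼───┤         
│ 4 │ 5 │ 6 │ × │         
├───┼───┼───┼───┤         
│ 1 │ 2 │ 3 │ - │         
├───┼───┼───┼───┤         
│ 0 │ . │ = │ + │         
├───┼───┼───┼───┤         
│ C │ MC│ MR│ M+│         
└───┴───┴───┴───┘         
                          
                          
                          
                          
                          


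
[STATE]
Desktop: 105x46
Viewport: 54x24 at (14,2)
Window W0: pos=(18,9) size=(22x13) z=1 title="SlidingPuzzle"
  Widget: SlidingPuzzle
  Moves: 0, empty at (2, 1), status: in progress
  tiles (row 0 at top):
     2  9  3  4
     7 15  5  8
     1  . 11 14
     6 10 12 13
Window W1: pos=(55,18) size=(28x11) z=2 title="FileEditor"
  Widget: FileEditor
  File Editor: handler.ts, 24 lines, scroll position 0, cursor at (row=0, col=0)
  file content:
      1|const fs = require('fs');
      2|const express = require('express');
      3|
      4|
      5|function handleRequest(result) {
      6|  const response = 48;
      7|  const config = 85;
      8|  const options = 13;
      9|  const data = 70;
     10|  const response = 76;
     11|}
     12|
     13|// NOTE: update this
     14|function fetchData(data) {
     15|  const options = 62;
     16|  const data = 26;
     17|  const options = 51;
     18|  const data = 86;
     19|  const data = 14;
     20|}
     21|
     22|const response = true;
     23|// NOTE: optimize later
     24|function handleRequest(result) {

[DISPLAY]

                                                      
                                                      
                                                      
                                                      
                                                      
                                                      
                                                      
    ┏━━━━━━━━━━━━━━━━━━━━┓                            
    ┃ SlidingPuzzle      ┃                            
    ┠────────────────────┨                            
    ┃┌────┬────┬────┬────┃                            
    ┃│  2 │  9 │  3 │  4 ┃                            
    ┃├────┼────┼────┼────┃                            
    ┃│  7 │ 15 │  5 │  8 ┃                            
    ┃├────┼────┼────┼────┃                            
    ┃│  1 │    │ 11 │ 14 ┃                            
    ┃├────┼────┼────┼────┃               ┏━━━━━━━━━━━━
    ┃│  6 │ 10 │ 12 │ 13 ┃               ┃ FileEditor 
    ┃└────┴────┴────┴────┃               ┠────────────
    ┗━━━━━━━━━━━━━━━━━━━━┛               ┃█onst fs = r
                                         ┃const expres
                                         ┃            
                                         ┃            
                                         ┃function han


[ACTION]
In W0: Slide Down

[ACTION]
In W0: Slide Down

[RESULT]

                                                      
                                                      
                                                      
                                                      
                                                      
                                                      
                                                      
    ┏━━━━━━━━━━━━━━━━━━━━┓                            
    ┃ SlidingPuzzle      ┃                            
    ┠────────────────────┨                            
    ┃┌────┬────┬────┬────┃                            
    ┃│  2 │    │  3 │  4 ┃                            
    ┃├────┼────┼────┼────┃                            
    ┃│  7 │  9 │  5 │  8 ┃                            
    ┃├────┼────┼────┼────┃                            
    ┃│  1 │ 15 │ 11 │ 14 ┃                            
    ┃├────┼────┼────┼────┃               ┏━━━━━━━━━━━━
    ┃│  6 │ 10 │ 12 │ 13 ┃               ┃ FileEditor 
    ┃└────┴────┴────┴────┃               ┠────────────
    ┗━━━━━━━━━━━━━━━━━━━━┛               ┃█onst fs = r
                                         ┃const expres
                                         ┃            
                                         ┃            
                                         ┃function han


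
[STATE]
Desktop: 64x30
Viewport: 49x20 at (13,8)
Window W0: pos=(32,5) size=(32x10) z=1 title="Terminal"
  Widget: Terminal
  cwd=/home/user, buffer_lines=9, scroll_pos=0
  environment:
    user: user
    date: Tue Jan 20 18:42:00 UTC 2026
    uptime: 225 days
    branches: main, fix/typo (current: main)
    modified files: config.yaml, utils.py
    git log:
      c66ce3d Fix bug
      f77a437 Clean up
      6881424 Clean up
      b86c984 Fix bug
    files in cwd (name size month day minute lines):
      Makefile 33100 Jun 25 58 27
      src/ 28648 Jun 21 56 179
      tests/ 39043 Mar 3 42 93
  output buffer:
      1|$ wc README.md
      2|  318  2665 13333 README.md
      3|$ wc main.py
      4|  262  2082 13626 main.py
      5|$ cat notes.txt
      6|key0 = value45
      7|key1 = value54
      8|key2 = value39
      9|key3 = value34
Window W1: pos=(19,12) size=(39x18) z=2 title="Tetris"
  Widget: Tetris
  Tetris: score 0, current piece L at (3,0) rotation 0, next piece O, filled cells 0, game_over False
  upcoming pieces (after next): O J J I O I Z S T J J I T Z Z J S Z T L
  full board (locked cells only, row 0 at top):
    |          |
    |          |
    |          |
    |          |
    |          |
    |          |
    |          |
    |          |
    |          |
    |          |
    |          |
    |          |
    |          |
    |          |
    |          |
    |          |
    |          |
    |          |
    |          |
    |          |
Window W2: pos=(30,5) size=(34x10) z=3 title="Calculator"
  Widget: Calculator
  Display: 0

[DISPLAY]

                 ┃                               
                 ┃┌───┬───┬───┬───┐              
                 ┃│ 7 │ 8 │ 9 │ ÷ │              
                 ┃├───┼───┼───┼───┤              
      ┏━━━━━━━━━━┃│ 4 │ 5 │ 6 │ × │              
      ┃ Tetris   ┃└───┴───┴───┴───┘              
      ┠──────────┗━━━━━━━━━━━━━━━━━━━━━━━━━━━━━━━
      ┃          │Next:                     ┃    
      ┃          │▓▓                        ┃    
      ┃          │▓▓                        ┃    
      ┃          │                          ┃    
      ┃          │                          ┃    
      ┃          │                          ┃    
      ┃          │Score:                    ┃    
      ┃          │0                         ┃    
      ┃          │                          ┃    
      ┃          │                          ┃    
      ┃          │                          ┃    
      ┃          │                          ┃    
      ┃          │                          ┃    


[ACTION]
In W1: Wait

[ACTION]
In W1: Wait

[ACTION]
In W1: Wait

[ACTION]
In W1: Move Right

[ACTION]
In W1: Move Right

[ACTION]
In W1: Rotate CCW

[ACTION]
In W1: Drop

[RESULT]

                 ┃                               
                 ┃┌───┬───┬───┬───┐              
                 ┃│ 7 │ 8 │ 9 │ ÷ │              
                 ┃├───┼───┼───┼───┤              
      ┏━━━━━━━━━━┃│ 4 │ 5 │ 6 │ × │              
      ┃ Tetris   ┃└───┴───┴───┴───┘              
      ┠──────────┗━━━━━━━━━━━━━━━━━━━━━━━━━━━━━━━
      ┃      ▒   │Next:                     ┃    
      ┃          │▓▓                        ┃    
      ┃          │▓▓                        ┃    
      ┃          │                          ┃    
      ┃          │                          ┃    
      ┃          │                          ┃    
      ┃          │Score:                    ┃    
      ┃          │0                         ┃    
      ┃          │                          ┃    
      ┃          │                          ┃    
      ┃          │                          ┃    
      ┃          │                          ┃    
      ┃          │                          ┃    


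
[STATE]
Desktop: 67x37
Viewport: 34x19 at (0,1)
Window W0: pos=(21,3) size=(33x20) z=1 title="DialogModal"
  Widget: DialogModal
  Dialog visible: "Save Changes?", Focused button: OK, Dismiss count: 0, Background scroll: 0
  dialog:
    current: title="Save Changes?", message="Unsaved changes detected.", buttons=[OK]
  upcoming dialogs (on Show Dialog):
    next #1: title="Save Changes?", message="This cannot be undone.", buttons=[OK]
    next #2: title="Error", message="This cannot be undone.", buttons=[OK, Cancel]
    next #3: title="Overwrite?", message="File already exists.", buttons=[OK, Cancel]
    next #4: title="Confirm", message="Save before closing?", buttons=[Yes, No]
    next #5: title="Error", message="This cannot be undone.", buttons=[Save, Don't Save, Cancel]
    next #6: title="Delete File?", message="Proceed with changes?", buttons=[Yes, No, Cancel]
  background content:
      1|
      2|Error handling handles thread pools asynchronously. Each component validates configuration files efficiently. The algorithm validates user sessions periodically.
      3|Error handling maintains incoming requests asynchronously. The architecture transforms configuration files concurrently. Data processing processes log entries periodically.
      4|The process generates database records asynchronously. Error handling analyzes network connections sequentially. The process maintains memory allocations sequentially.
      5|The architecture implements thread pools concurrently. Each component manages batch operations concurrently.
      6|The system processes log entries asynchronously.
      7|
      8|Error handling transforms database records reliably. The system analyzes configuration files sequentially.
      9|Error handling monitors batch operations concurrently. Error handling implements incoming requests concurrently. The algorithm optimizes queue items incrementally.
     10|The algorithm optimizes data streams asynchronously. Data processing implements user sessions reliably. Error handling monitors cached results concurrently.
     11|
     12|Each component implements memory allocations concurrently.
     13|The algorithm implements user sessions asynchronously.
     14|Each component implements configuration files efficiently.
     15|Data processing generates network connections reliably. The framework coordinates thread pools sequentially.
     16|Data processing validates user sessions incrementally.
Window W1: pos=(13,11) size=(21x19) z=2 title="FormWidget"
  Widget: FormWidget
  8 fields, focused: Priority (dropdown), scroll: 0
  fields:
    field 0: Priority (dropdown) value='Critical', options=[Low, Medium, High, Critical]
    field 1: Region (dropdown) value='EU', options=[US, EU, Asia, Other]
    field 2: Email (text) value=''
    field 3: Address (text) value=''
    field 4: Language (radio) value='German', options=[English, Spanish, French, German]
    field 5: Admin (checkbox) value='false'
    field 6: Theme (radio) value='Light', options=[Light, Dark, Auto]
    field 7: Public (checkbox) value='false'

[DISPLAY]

                                  
                                  
                     ┏━━━━━━━━━━━━
                     ┃ DialogModal
                     ┠────────────
                     ┃            
                     ┃Error handli
                     ┃Error handli
                     ┃The process 
                     ┃The architec
             ┏━━━━━━━━━━━━━━━━━━━┓
             ┃ FormWidget        ┃
             ┠───────────────────┨
             ┃> Priority:   [Cr▼]┃
             ┃  Region:     [EU▼]┃
             ┃  Email:      [   ]┃
             ┃  Address:    [   ]┃
             ┃  Language:   ( ) E┃
             ┃  Admin:      [ ]  ┃


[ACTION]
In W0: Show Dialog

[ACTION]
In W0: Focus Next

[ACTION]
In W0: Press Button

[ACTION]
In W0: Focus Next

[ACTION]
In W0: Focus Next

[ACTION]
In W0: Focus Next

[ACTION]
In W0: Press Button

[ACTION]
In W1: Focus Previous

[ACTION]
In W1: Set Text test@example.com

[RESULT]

                                  
                                  
                     ┏━━━━━━━━━━━━
                     ┃ DialogModal
                     ┠────────────
                     ┃            
                     ┃Error handli
                     ┃Error handli
                     ┃The process 
                     ┃The architec
             ┏━━━━━━━━━━━━━━━━━━━┓
             ┃ FormWidget        ┃
             ┠───────────────────┨
             ┃  Priority:   [Cr▼]┃
             ┃  Region:     [EU▼]┃
             ┃  Email:      [   ]┃
             ┃  Address:    [   ]┃
             ┃  Language:   ( ) E┃
             ┃  Admin:      [ ]  ┃
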